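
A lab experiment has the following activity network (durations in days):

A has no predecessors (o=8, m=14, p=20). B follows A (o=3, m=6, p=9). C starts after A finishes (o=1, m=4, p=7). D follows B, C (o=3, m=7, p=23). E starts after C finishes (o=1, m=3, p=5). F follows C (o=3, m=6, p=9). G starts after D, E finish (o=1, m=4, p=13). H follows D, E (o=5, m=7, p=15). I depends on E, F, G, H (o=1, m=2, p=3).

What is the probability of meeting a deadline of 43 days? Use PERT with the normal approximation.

0.821

te_A = (8 + 4·14 + 20)/6 = 84/6 = 14; σ²_A = ((20−8)/6)² = 4.000
te_B = (3 + 4·6 + 9)/6 = 36/6 = 6; σ²_B = ((9−3)/6)² = 1.000
te_C = (1 + 4·4 + 7)/6 = 24/6 = 4; σ²_C = ((7−1)/6)² = 1.000
te_D = (3 + 4·7 + 23)/6 = 54/6 = 9; σ²_D = ((23−3)/6)² = 11.111
te_E = (1 + 4·3 + 5)/6 = 18/6 = 3; σ²_E = ((5−1)/6)² = 0.444
te_F = (3 + 4·6 + 9)/6 = 36/6 = 6; σ²_F = ((9−3)/6)² = 1.000
te_G = (1 + 4·4 + 13)/6 = 30/6 = 5; σ²_G = ((13−1)/6)² = 4.000
te_H = (5 + 4·7 + 15)/6 = 48/6 = 8; σ²_H = ((15−5)/6)² = 2.778
te_I = (1 + 4·2 + 3)/6 = 12/6 = 2; σ²_I = ((3−1)/6)² = 0.111

Forward pass:
ES_A = 0; EF_A = 14
ES_B = 14; EF_B = 14+6 = 20
ES_C = 14; EF_C = 14+4 = 18
ES_D = max(EF_B=20, EF_C=18) = 20; EF_D = 20+9 = 29
ES_E = 18; EF_E = 18+3 = 21
ES_F = 18; EF_F = 18+6 = 24
ES_G = max(EF_D=29, EF_E=21) = 29; EF_G = 29+5 = 34
ES_H = max(EF_D=29, EF_E=21) = 29; EF_H = 29+8 = 37
ES_I = max(EF_E=21, EF_F=24, EF_G=34, EF_H=37) = 37; EF_I = 37+2 = 39
Expected project duration μ = 39 days. Critical path: A → B → D → H → I.

Variance along critical path = 4.000 + 1.000 + 11.111 + 2.778 + 0.111 = 19.000; σ = √19.000 = 4.359 days.
Z = (43 − 39) / 4.359 = 0.918
P(T ≤ 43) = Φ(0.918) ≈ 0.821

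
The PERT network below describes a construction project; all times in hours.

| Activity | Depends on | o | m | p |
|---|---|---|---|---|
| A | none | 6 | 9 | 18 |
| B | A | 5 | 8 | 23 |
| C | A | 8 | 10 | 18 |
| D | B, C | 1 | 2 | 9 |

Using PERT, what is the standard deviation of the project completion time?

te_A = (6 + 4·9 + 18)/6 = 60/6 = 10; σ²_A = ((18−6)/6)² = 4.000
te_B = (5 + 4·8 + 23)/6 = 60/6 = 10; σ²_B = ((23−5)/6)² = 9.000
te_C = (8 + 4·10 + 18)/6 = 66/6 = 11; σ²_C = ((18−8)/6)² = 2.778
te_D = (1 + 4·2 + 9)/6 = 18/6 = 3; σ²_D = ((9−1)/6)² = 1.778

Forward pass:
ES_A = 0; EF_A = 10
ES_B = 10; EF_B = 10+10 = 20
ES_C = 10; EF_C = 10+11 = 21
ES_D = max(EF_B=20, EF_C=21) = 21; EF_D = 21+3 = 24
Expected project duration μ = 24 hours. Critical path: A → C → D.

Variance along critical path = 4.000 + 2.778 + 1.778 = 8.556
σ = √8.556 = 2.925 hours

2.92 hours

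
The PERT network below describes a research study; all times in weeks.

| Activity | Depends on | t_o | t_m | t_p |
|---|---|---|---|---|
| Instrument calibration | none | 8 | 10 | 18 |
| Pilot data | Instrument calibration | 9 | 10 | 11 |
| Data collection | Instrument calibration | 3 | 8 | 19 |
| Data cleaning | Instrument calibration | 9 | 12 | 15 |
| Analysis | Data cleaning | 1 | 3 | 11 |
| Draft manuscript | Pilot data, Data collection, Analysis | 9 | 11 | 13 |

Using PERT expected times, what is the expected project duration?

38 weeks

te_Instrument calibration = (8 + 4·10 + 18)/6 = 66/6 = 11
te_Pilot data = (9 + 4·10 + 11)/6 = 60/6 = 10
te_Data collection = (3 + 4·8 + 19)/6 = 54/6 = 9
te_Data cleaning = (9 + 4·12 + 15)/6 = 72/6 = 12
te_Analysis = (1 + 4·3 + 11)/6 = 24/6 = 4
te_Draft manuscript = (9 + 4·11 + 13)/6 = 66/6 = 11

Forward pass:
ES_Instrument calibration = 0; EF_Instrument calibration = 11
ES_Pilot data = 11; EF_Pilot data = 11+10 = 21
ES_Data collection = 11; EF_Data collection = 11+9 = 20
ES_Data cleaning = 11; EF_Data cleaning = 11+12 = 23
ES_Analysis = 23; EF_Analysis = 23+4 = 27
ES_Draft manuscript = max(EF_Pilot data=21, EF_Data collection=20, EF_Analysis=27) = 27; EF_Draft manuscript = 27+11 = 38
Expected project duration μ = 38 weeks. Critical path: Instrument calibration → Data cleaning → Analysis → Draft manuscript.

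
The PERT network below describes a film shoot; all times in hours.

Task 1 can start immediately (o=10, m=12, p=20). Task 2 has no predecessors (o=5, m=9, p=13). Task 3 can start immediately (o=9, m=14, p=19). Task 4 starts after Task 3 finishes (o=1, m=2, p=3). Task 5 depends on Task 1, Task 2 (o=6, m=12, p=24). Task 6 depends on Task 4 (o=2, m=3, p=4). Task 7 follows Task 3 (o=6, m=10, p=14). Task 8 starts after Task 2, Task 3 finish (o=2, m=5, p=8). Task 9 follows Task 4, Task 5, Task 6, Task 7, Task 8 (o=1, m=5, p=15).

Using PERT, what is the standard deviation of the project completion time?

te_Task 1 = (10 + 4·12 + 20)/6 = 78/6 = 13; σ²_Task 1 = ((20−10)/6)² = 2.778
te_Task 2 = (5 + 4·9 + 13)/6 = 54/6 = 9; σ²_Task 2 = ((13−5)/6)² = 1.778
te_Task 3 = (9 + 4·14 + 19)/6 = 84/6 = 14; σ²_Task 3 = ((19−9)/6)² = 2.778
te_Task 4 = (1 + 4·2 + 3)/6 = 12/6 = 2; σ²_Task 4 = ((3−1)/6)² = 0.111
te_Task 5 = (6 + 4·12 + 24)/6 = 78/6 = 13; σ²_Task 5 = ((24−6)/6)² = 9.000
te_Task 6 = (2 + 4·3 + 4)/6 = 18/6 = 3; σ²_Task 6 = ((4−2)/6)² = 0.111
te_Task 7 = (6 + 4·10 + 14)/6 = 60/6 = 10; σ²_Task 7 = ((14−6)/6)² = 1.778
te_Task 8 = (2 + 4·5 + 8)/6 = 30/6 = 5; σ²_Task 8 = ((8−2)/6)² = 1.000
te_Task 9 = (1 + 4·5 + 15)/6 = 36/6 = 6; σ²_Task 9 = ((15−1)/6)² = 5.444

Forward pass:
ES_Task 1 = 0; EF_Task 1 = 13
ES_Task 2 = 0; EF_Task 2 = 9
ES_Task 3 = 0; EF_Task 3 = 14
ES_Task 4 = 14; EF_Task 4 = 14+2 = 16
ES_Task 5 = max(EF_Task 1=13, EF_Task 2=9) = 13; EF_Task 5 = 13+13 = 26
ES_Task 6 = 16; EF_Task 6 = 16+3 = 19
ES_Task 7 = 14; EF_Task 7 = 14+10 = 24
ES_Task 8 = max(EF_Task 2=9, EF_Task 3=14) = 14; EF_Task 8 = 14+5 = 19
ES_Task 9 = max(EF_Task 4=16, EF_Task 5=26, EF_Task 6=19, EF_Task 7=24, EF_Task 8=19) = 26; EF_Task 9 = 26+6 = 32
Expected project duration μ = 32 hours. Critical path: Task 1 → Task 5 → Task 9.

Variance along critical path = 2.778 + 9.000 + 5.444 = 17.222
σ = √17.222 = 4.150 hours

4.15 hours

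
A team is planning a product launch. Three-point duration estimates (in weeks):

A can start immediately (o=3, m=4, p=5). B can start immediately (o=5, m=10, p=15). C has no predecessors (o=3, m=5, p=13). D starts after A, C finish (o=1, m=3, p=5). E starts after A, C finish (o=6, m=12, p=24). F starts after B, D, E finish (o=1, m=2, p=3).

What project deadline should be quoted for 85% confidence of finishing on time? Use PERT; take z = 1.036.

24.6 weeks

te_A = (3 + 4·4 + 5)/6 = 24/6 = 4; σ²_A = ((5−3)/6)² = 0.111
te_B = (5 + 4·10 + 15)/6 = 60/6 = 10; σ²_B = ((15−5)/6)² = 2.778
te_C = (3 + 4·5 + 13)/6 = 36/6 = 6; σ²_C = ((13−3)/6)² = 2.778
te_D = (1 + 4·3 + 5)/6 = 18/6 = 3; σ²_D = ((5−1)/6)² = 0.444
te_E = (6 + 4·12 + 24)/6 = 78/6 = 13; σ²_E = ((24−6)/6)² = 9.000
te_F = (1 + 4·2 + 3)/6 = 12/6 = 2; σ²_F = ((3−1)/6)² = 0.111

Forward pass:
ES_A = 0; EF_A = 4
ES_B = 0; EF_B = 10
ES_C = 0; EF_C = 6
ES_D = max(EF_A=4, EF_C=6) = 6; EF_D = 6+3 = 9
ES_E = max(EF_A=4, EF_C=6) = 6; EF_E = 6+13 = 19
ES_F = max(EF_B=10, EF_D=9, EF_E=19) = 19; EF_F = 19+2 = 21
Expected project duration μ = 21 weeks. Critical path: C → E → F.

Variance along critical path = 2.778 + 9.000 + 0.111 = 11.889; σ = 3.448 weeks.
D = μ + z·σ = 21 + 1.036·3.448 = 24.6 weeks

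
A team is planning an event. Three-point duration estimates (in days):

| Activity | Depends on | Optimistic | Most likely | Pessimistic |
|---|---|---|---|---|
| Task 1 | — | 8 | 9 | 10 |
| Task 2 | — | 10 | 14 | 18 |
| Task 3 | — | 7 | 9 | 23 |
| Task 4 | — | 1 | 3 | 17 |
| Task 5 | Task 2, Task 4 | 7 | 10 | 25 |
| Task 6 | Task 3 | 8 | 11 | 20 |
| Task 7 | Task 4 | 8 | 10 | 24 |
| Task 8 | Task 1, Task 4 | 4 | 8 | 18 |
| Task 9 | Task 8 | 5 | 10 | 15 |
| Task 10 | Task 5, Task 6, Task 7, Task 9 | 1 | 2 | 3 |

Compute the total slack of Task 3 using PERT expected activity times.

5 days

te_Task 1 = (8 + 4·9 + 10)/6 = 54/6 = 9
te_Task 2 = (10 + 4·14 + 18)/6 = 84/6 = 14
te_Task 3 = (7 + 4·9 + 23)/6 = 66/6 = 11
te_Task 4 = (1 + 4·3 + 17)/6 = 30/6 = 5
te_Task 5 = (7 + 4·10 + 25)/6 = 72/6 = 12
te_Task 6 = (8 + 4·11 + 20)/6 = 72/6 = 12
te_Task 7 = (8 + 4·10 + 24)/6 = 72/6 = 12
te_Task 8 = (4 + 4·8 + 18)/6 = 54/6 = 9
te_Task 9 = (5 + 4·10 + 15)/6 = 60/6 = 10
te_Task 10 = (1 + 4·2 + 3)/6 = 12/6 = 2

Forward pass:
ES_Task 1 = 0; EF_Task 1 = 9
ES_Task 2 = 0; EF_Task 2 = 14
ES_Task 3 = 0; EF_Task 3 = 11
ES_Task 4 = 0; EF_Task 4 = 5
ES_Task 5 = max(EF_Task 2=14, EF_Task 4=5) = 14; EF_Task 5 = 14+12 = 26
ES_Task 6 = 11; EF_Task 6 = 11+12 = 23
ES_Task 7 = 5; EF_Task 7 = 5+12 = 17
ES_Task 8 = max(EF_Task 1=9, EF_Task 4=5) = 9; EF_Task 8 = 9+9 = 18
ES_Task 9 = 18; EF_Task 9 = 18+10 = 28
ES_Task 10 = max(EF_Task 5=26, EF_Task 6=23, EF_Task 7=17, EF_Task 9=28) = 28; EF_Task 10 = 28+2 = 30
Expected project duration μ = 30 days. Critical path: Task 1 → Task 8 → Task 9 → Task 10.

Backward pass:
LF_Task 10 = 30; LS_Task 10 = 30−2 = 28
LF_Task 9 = LS_Task 10 = 28; LS_Task 9 = 28−10 = 18
LF_Task 8 = LS_Task 9 = 18; LS_Task 8 = 18−9 = 9
LF_Task 7 = LS_Task 10 = 28; LS_Task 7 = 28−12 = 16
LF_Task 6 = LS_Task 10 = 28; LS_Task 6 = 28−12 = 16
LF_Task 5 = LS_Task 10 = 28; LS_Task 5 = 28−12 = 16
LF_Task 4 = min(LS_Task 5=16, LS_Task 7=16, LS_Task 8=9) = 9; LS_Task 4 = 9−5 = 4
LF_Task 3 = LS_Task 6 = 16; LS_Task 3 = 16−11 = 5
LF_Task 2 = LS_Task 5 = 16; LS_Task 2 = 16−14 = 2
LF_Task 1 = LS_Task 8 = 9; LS_Task 1 = 9−9 = 0
Slack_Task 3 = LS_Task 3 − ES_Task 3 = 5 − 0 = 5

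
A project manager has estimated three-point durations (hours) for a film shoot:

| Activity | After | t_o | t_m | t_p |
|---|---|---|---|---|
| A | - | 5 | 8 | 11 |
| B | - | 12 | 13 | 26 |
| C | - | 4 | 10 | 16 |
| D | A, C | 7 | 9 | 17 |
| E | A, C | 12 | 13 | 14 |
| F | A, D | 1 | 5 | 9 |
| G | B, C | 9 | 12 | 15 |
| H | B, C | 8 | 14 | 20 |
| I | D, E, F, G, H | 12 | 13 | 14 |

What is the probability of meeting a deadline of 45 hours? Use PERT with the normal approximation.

0.834

te_A = (5 + 4·8 + 11)/6 = 48/6 = 8; σ²_A = ((11−5)/6)² = 1.000
te_B = (12 + 4·13 + 26)/6 = 90/6 = 15; σ²_B = ((26−12)/6)² = 5.444
te_C = (4 + 4·10 + 16)/6 = 60/6 = 10; σ²_C = ((16−4)/6)² = 4.000
te_D = (7 + 4·9 + 17)/6 = 60/6 = 10; σ²_D = ((17−7)/6)² = 2.778
te_E = (12 + 4·13 + 14)/6 = 78/6 = 13; σ²_E = ((14−12)/6)² = 0.111
te_F = (1 + 4·5 + 9)/6 = 30/6 = 5; σ²_F = ((9−1)/6)² = 1.778
te_G = (9 + 4·12 + 15)/6 = 72/6 = 12; σ²_G = ((15−9)/6)² = 1.000
te_H = (8 + 4·14 + 20)/6 = 84/6 = 14; σ²_H = ((20−8)/6)² = 4.000
te_I = (12 + 4·13 + 14)/6 = 78/6 = 13; σ²_I = ((14−12)/6)² = 0.111

Forward pass:
ES_A = 0; EF_A = 8
ES_B = 0; EF_B = 15
ES_C = 0; EF_C = 10
ES_D = max(EF_A=8, EF_C=10) = 10; EF_D = 10+10 = 20
ES_E = max(EF_A=8, EF_C=10) = 10; EF_E = 10+13 = 23
ES_F = max(EF_A=8, EF_D=20) = 20; EF_F = 20+5 = 25
ES_G = max(EF_B=15, EF_C=10) = 15; EF_G = 15+12 = 27
ES_H = max(EF_B=15, EF_C=10) = 15; EF_H = 15+14 = 29
ES_I = max(EF_D=20, EF_E=23, EF_F=25, EF_G=27, EF_H=29) = 29; EF_I = 29+13 = 42
Expected project duration μ = 42 hours. Critical path: B → H → I.

Variance along critical path = 5.444 + 4.000 + 0.111 = 9.556; σ = √9.556 = 3.091 hours.
Z = (45 − 42) / 3.091 = 0.970
P(T ≤ 45) = Φ(0.970) ≈ 0.834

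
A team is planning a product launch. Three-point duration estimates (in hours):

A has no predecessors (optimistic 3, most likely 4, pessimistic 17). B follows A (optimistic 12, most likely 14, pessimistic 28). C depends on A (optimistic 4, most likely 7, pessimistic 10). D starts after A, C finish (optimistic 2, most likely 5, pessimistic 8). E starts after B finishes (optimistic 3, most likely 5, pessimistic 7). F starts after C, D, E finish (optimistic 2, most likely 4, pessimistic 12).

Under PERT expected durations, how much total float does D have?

9 hours

te_A = (3 + 4·4 + 17)/6 = 36/6 = 6
te_B = (12 + 4·14 + 28)/6 = 96/6 = 16
te_C = (4 + 4·7 + 10)/6 = 42/6 = 7
te_D = (2 + 4·5 + 8)/6 = 30/6 = 5
te_E = (3 + 4·5 + 7)/6 = 30/6 = 5
te_F = (2 + 4·4 + 12)/6 = 30/6 = 5

Forward pass:
ES_A = 0; EF_A = 6
ES_B = 6; EF_B = 6+16 = 22
ES_C = 6; EF_C = 6+7 = 13
ES_D = max(EF_A=6, EF_C=13) = 13; EF_D = 13+5 = 18
ES_E = 22; EF_E = 22+5 = 27
ES_F = max(EF_C=13, EF_D=18, EF_E=27) = 27; EF_F = 27+5 = 32
Expected project duration μ = 32 hours. Critical path: A → B → E → F.

Backward pass:
LF_F = 32; LS_F = 32−5 = 27
LF_E = LS_F = 27; LS_E = 27−5 = 22
LF_D = LS_F = 27; LS_D = 27−5 = 22
LF_C = min(LS_D=22, LS_F=27) = 22; LS_C = 22−7 = 15
LF_B = LS_E = 22; LS_B = 22−16 = 6
LF_A = min(LS_B=6, LS_C=15, LS_D=22) = 6; LS_A = 6−6 = 0
Slack_D = LS_D − ES_D = 22 − 13 = 9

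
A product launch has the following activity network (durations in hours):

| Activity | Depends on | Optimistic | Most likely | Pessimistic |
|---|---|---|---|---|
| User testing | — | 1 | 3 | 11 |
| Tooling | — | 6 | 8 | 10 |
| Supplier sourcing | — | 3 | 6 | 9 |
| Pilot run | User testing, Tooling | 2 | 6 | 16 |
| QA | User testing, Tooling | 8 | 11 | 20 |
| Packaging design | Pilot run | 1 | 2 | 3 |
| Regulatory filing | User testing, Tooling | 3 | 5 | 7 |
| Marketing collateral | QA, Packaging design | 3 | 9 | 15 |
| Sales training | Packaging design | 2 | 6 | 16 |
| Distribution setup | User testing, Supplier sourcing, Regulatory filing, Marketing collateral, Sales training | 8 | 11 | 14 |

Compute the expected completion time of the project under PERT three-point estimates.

40 hours

te_User testing = (1 + 4·3 + 11)/6 = 24/6 = 4
te_Tooling = (6 + 4·8 + 10)/6 = 48/6 = 8
te_Supplier sourcing = (3 + 4·6 + 9)/6 = 36/6 = 6
te_Pilot run = (2 + 4·6 + 16)/6 = 42/6 = 7
te_QA = (8 + 4·11 + 20)/6 = 72/6 = 12
te_Packaging design = (1 + 4·2 + 3)/6 = 12/6 = 2
te_Regulatory filing = (3 + 4·5 + 7)/6 = 30/6 = 5
te_Marketing collateral = (3 + 4·9 + 15)/6 = 54/6 = 9
te_Sales training = (2 + 4·6 + 16)/6 = 42/6 = 7
te_Distribution setup = (8 + 4·11 + 14)/6 = 66/6 = 11

Forward pass:
ES_User testing = 0; EF_User testing = 4
ES_Tooling = 0; EF_Tooling = 8
ES_Supplier sourcing = 0; EF_Supplier sourcing = 6
ES_Pilot run = max(EF_User testing=4, EF_Tooling=8) = 8; EF_Pilot run = 8+7 = 15
ES_QA = max(EF_User testing=4, EF_Tooling=8) = 8; EF_QA = 8+12 = 20
ES_Packaging design = 15; EF_Packaging design = 15+2 = 17
ES_Regulatory filing = max(EF_User testing=4, EF_Tooling=8) = 8; EF_Regulatory filing = 8+5 = 13
ES_Marketing collateral = max(EF_QA=20, EF_Packaging design=17) = 20; EF_Marketing collateral = 20+9 = 29
ES_Sales training = 17; EF_Sales training = 17+7 = 24
ES_Distribution setup = max(EF_User testing=4, EF_Supplier sourcing=6, EF_Regulatory filing=13, EF_Marketing collateral=29, EF_Sales training=24) = 29; EF_Distribution setup = 29+11 = 40
Expected project duration μ = 40 hours. Critical path: Tooling → QA → Marketing collateral → Distribution setup.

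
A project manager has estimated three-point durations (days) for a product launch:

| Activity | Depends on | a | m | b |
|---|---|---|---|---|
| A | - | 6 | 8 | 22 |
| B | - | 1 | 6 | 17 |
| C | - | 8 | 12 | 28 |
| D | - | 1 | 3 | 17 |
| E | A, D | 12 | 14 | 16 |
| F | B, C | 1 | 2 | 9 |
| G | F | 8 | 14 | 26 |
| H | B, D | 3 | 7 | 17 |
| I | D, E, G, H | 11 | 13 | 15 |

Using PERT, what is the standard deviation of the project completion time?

te_A = (6 + 4·8 + 22)/6 = 60/6 = 10; σ²_A = ((22−6)/6)² = 7.111
te_B = (1 + 4·6 + 17)/6 = 42/6 = 7; σ²_B = ((17−1)/6)² = 7.111
te_C = (8 + 4·12 + 28)/6 = 84/6 = 14; σ²_C = ((28−8)/6)² = 11.111
te_D = (1 + 4·3 + 17)/6 = 30/6 = 5; σ²_D = ((17−1)/6)² = 7.111
te_E = (12 + 4·14 + 16)/6 = 84/6 = 14; σ²_E = ((16−12)/6)² = 0.444
te_F = (1 + 4·2 + 9)/6 = 18/6 = 3; σ²_F = ((9−1)/6)² = 1.778
te_G = (8 + 4·14 + 26)/6 = 90/6 = 15; σ²_G = ((26−8)/6)² = 9.000
te_H = (3 + 4·7 + 17)/6 = 48/6 = 8; σ²_H = ((17−3)/6)² = 5.444
te_I = (11 + 4·13 + 15)/6 = 78/6 = 13; σ²_I = ((15−11)/6)² = 0.444

Forward pass:
ES_A = 0; EF_A = 10
ES_B = 0; EF_B = 7
ES_C = 0; EF_C = 14
ES_D = 0; EF_D = 5
ES_E = max(EF_A=10, EF_D=5) = 10; EF_E = 10+14 = 24
ES_F = max(EF_B=7, EF_C=14) = 14; EF_F = 14+3 = 17
ES_G = 17; EF_G = 17+15 = 32
ES_H = max(EF_B=7, EF_D=5) = 7; EF_H = 7+8 = 15
ES_I = max(EF_D=5, EF_E=24, EF_G=32, EF_H=15) = 32; EF_I = 32+13 = 45
Expected project duration μ = 45 days. Critical path: C → F → G → I.

Variance along critical path = 11.111 + 1.778 + 9.000 + 0.444 = 22.333
σ = √22.333 = 4.726 days

4.73 days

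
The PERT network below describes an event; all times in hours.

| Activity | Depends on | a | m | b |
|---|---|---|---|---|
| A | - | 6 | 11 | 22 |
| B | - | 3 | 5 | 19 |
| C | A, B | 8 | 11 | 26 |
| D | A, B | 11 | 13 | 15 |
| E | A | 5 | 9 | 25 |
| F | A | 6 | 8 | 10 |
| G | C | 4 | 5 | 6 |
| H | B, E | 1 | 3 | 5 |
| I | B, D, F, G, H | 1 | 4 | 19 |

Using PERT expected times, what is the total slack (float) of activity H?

4 hours

te_A = (6 + 4·11 + 22)/6 = 72/6 = 12
te_B = (3 + 4·5 + 19)/6 = 42/6 = 7
te_C = (8 + 4·11 + 26)/6 = 78/6 = 13
te_D = (11 + 4·13 + 15)/6 = 78/6 = 13
te_E = (5 + 4·9 + 25)/6 = 66/6 = 11
te_F = (6 + 4·8 + 10)/6 = 48/6 = 8
te_G = (4 + 4·5 + 6)/6 = 30/6 = 5
te_H = (1 + 4·3 + 5)/6 = 18/6 = 3
te_I = (1 + 4·4 + 19)/6 = 36/6 = 6

Forward pass:
ES_A = 0; EF_A = 12
ES_B = 0; EF_B = 7
ES_C = max(EF_A=12, EF_B=7) = 12; EF_C = 12+13 = 25
ES_D = max(EF_A=12, EF_B=7) = 12; EF_D = 12+13 = 25
ES_E = 12; EF_E = 12+11 = 23
ES_F = 12; EF_F = 12+8 = 20
ES_G = 25; EF_G = 25+5 = 30
ES_H = max(EF_B=7, EF_E=23) = 23; EF_H = 23+3 = 26
ES_I = max(EF_B=7, EF_D=25, EF_F=20, EF_G=30, EF_H=26) = 30; EF_I = 30+6 = 36
Expected project duration μ = 36 hours. Critical path: A → C → G → I.

Backward pass:
LF_I = 36; LS_I = 36−6 = 30
LF_H = LS_I = 30; LS_H = 30−3 = 27
LF_G = LS_I = 30; LS_G = 30−5 = 25
LF_F = LS_I = 30; LS_F = 30−8 = 22
LF_E = LS_H = 27; LS_E = 27−11 = 16
LF_D = LS_I = 30; LS_D = 30−13 = 17
LF_C = LS_G = 25; LS_C = 25−13 = 12
LF_B = min(LS_C=12, LS_D=17, LS_H=27, LS_I=30) = 12; LS_B = 12−7 = 5
LF_A = min(LS_C=12, LS_D=17, LS_E=16, LS_F=22) = 12; LS_A = 12−12 = 0
Slack_H = LS_H − ES_H = 27 − 23 = 4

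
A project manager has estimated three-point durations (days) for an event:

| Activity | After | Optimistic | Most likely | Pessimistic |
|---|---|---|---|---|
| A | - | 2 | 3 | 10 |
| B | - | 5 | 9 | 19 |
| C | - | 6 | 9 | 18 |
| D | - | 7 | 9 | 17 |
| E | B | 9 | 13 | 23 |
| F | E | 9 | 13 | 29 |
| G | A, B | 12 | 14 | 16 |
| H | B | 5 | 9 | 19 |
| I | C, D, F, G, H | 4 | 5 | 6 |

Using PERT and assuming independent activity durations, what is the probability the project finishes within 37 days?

te_A = (2 + 4·3 + 10)/6 = 24/6 = 4; σ²_A = ((10−2)/6)² = 1.778
te_B = (5 + 4·9 + 19)/6 = 60/6 = 10; σ²_B = ((19−5)/6)² = 5.444
te_C = (6 + 4·9 + 18)/6 = 60/6 = 10; σ²_C = ((18−6)/6)² = 4.000
te_D = (7 + 4·9 + 17)/6 = 60/6 = 10; σ²_D = ((17−7)/6)² = 2.778
te_E = (9 + 4·13 + 23)/6 = 84/6 = 14; σ²_E = ((23−9)/6)² = 5.444
te_F = (9 + 4·13 + 29)/6 = 90/6 = 15; σ²_F = ((29−9)/6)² = 11.111
te_G = (12 + 4·14 + 16)/6 = 84/6 = 14; σ²_G = ((16−12)/6)² = 0.444
te_H = (5 + 4·9 + 19)/6 = 60/6 = 10; σ²_H = ((19−5)/6)² = 5.444
te_I = (4 + 4·5 + 6)/6 = 30/6 = 5; σ²_I = ((6−4)/6)² = 0.111

Forward pass:
ES_A = 0; EF_A = 4
ES_B = 0; EF_B = 10
ES_C = 0; EF_C = 10
ES_D = 0; EF_D = 10
ES_E = 10; EF_E = 10+14 = 24
ES_F = 24; EF_F = 24+15 = 39
ES_G = max(EF_A=4, EF_B=10) = 10; EF_G = 10+14 = 24
ES_H = 10; EF_H = 10+10 = 20
ES_I = max(EF_C=10, EF_D=10, EF_F=39, EF_G=24, EF_H=20) = 39; EF_I = 39+5 = 44
Expected project duration μ = 44 days. Critical path: B → E → F → I.

Variance along critical path = 5.444 + 5.444 + 11.111 + 0.111 = 22.111; σ = √22.111 = 4.702 days.
Z = (37 − 44) / 4.702 = -1.489
P(T ≤ 37) = Φ(-1.489) ≈ 0.068

0.068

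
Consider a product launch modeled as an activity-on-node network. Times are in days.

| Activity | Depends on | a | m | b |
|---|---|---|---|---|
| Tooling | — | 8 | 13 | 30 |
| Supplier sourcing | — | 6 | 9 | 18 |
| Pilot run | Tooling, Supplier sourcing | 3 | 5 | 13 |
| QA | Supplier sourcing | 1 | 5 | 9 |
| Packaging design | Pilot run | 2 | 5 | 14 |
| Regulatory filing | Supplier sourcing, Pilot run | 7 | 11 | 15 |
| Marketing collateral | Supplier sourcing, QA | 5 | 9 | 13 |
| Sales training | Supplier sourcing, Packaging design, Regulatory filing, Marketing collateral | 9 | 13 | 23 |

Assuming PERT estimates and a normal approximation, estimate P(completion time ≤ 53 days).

te_Tooling = (8 + 4·13 + 30)/6 = 90/6 = 15; σ²_Tooling = ((30−8)/6)² = 13.444
te_Supplier sourcing = (6 + 4·9 + 18)/6 = 60/6 = 10; σ²_Supplier sourcing = ((18−6)/6)² = 4.000
te_Pilot run = (3 + 4·5 + 13)/6 = 36/6 = 6; σ²_Pilot run = ((13−3)/6)² = 2.778
te_QA = (1 + 4·5 + 9)/6 = 30/6 = 5; σ²_QA = ((9−1)/6)² = 1.778
te_Packaging design = (2 + 4·5 + 14)/6 = 36/6 = 6; σ²_Packaging design = ((14−2)/6)² = 4.000
te_Regulatory filing = (7 + 4·11 + 15)/6 = 66/6 = 11; σ²_Regulatory filing = ((15−7)/6)² = 1.778
te_Marketing collateral = (5 + 4·9 + 13)/6 = 54/6 = 9; σ²_Marketing collateral = ((13−5)/6)² = 1.778
te_Sales training = (9 + 4·13 + 23)/6 = 84/6 = 14; σ²_Sales training = ((23−9)/6)² = 5.444

Forward pass:
ES_Tooling = 0; EF_Tooling = 15
ES_Supplier sourcing = 0; EF_Supplier sourcing = 10
ES_Pilot run = max(EF_Tooling=15, EF_Supplier sourcing=10) = 15; EF_Pilot run = 15+6 = 21
ES_QA = 10; EF_QA = 10+5 = 15
ES_Packaging design = 21; EF_Packaging design = 21+6 = 27
ES_Regulatory filing = max(EF_Supplier sourcing=10, EF_Pilot run=21) = 21; EF_Regulatory filing = 21+11 = 32
ES_Marketing collateral = max(EF_Supplier sourcing=10, EF_QA=15) = 15; EF_Marketing collateral = 15+9 = 24
ES_Sales training = max(EF_Supplier sourcing=10, EF_Packaging design=27, EF_Regulatory filing=32, EF_Marketing collateral=24) = 32; EF_Sales training = 32+14 = 46
Expected project duration μ = 46 days. Critical path: Tooling → Pilot run → Regulatory filing → Sales training.

Variance along critical path = 13.444 + 2.778 + 1.778 + 5.444 = 23.444; σ = √23.444 = 4.842 days.
Z = (53 − 46) / 4.842 = 1.446
P(T ≤ 53) = Φ(1.446) ≈ 0.926

0.926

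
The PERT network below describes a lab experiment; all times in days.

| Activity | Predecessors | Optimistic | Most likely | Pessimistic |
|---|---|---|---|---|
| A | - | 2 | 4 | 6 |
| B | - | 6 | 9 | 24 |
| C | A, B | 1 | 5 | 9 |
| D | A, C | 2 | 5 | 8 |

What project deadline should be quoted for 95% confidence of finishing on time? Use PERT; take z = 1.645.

26.6 days

te_A = (2 + 4·4 + 6)/6 = 24/6 = 4; σ²_A = ((6−2)/6)² = 0.444
te_B = (6 + 4·9 + 24)/6 = 66/6 = 11; σ²_B = ((24−6)/6)² = 9.000
te_C = (1 + 4·5 + 9)/6 = 30/6 = 5; σ²_C = ((9−1)/6)² = 1.778
te_D = (2 + 4·5 + 8)/6 = 30/6 = 5; σ²_D = ((8−2)/6)² = 1.000

Forward pass:
ES_A = 0; EF_A = 4
ES_B = 0; EF_B = 11
ES_C = max(EF_A=4, EF_B=11) = 11; EF_C = 11+5 = 16
ES_D = max(EF_A=4, EF_C=16) = 16; EF_D = 16+5 = 21
Expected project duration μ = 21 days. Critical path: B → C → D.

Variance along critical path = 9.000 + 1.778 + 1.000 = 11.778; σ = 3.432 days.
D = μ + z·σ = 21 + 1.645·3.432 = 26.6 days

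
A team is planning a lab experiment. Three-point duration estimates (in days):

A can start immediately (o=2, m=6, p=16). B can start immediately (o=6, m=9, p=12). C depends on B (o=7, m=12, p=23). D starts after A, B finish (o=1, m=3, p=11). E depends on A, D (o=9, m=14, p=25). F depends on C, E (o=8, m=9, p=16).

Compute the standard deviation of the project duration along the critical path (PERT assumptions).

te_A = (2 + 4·6 + 16)/6 = 42/6 = 7; σ²_A = ((16−2)/6)² = 5.444
te_B = (6 + 4·9 + 12)/6 = 54/6 = 9; σ²_B = ((12−6)/6)² = 1.000
te_C = (7 + 4·12 + 23)/6 = 78/6 = 13; σ²_C = ((23−7)/6)² = 7.111
te_D = (1 + 4·3 + 11)/6 = 24/6 = 4; σ²_D = ((11−1)/6)² = 2.778
te_E = (9 + 4·14 + 25)/6 = 90/6 = 15; σ²_E = ((25−9)/6)² = 7.111
te_F = (8 + 4·9 + 16)/6 = 60/6 = 10; σ²_F = ((16−8)/6)² = 1.778

Forward pass:
ES_A = 0; EF_A = 7
ES_B = 0; EF_B = 9
ES_C = 9; EF_C = 9+13 = 22
ES_D = max(EF_A=7, EF_B=9) = 9; EF_D = 9+4 = 13
ES_E = max(EF_A=7, EF_D=13) = 13; EF_E = 13+15 = 28
ES_F = max(EF_C=22, EF_E=28) = 28; EF_F = 28+10 = 38
Expected project duration μ = 38 days. Critical path: B → D → E → F.

Variance along critical path = 1.000 + 2.778 + 7.111 + 1.778 = 12.667
σ = √12.667 = 3.559 days

3.56 days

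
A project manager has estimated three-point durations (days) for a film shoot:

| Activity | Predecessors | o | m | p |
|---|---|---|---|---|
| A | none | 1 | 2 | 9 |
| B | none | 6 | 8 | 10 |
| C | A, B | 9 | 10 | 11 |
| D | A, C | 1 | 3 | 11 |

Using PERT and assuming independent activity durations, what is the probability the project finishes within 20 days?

te_A = (1 + 4·2 + 9)/6 = 18/6 = 3; σ²_A = ((9−1)/6)² = 1.778
te_B = (6 + 4·8 + 10)/6 = 48/6 = 8; σ²_B = ((10−6)/6)² = 0.444
te_C = (9 + 4·10 + 11)/6 = 60/6 = 10; σ²_C = ((11−9)/6)² = 0.111
te_D = (1 + 4·3 + 11)/6 = 24/6 = 4; σ²_D = ((11−1)/6)² = 2.778

Forward pass:
ES_A = 0; EF_A = 3
ES_B = 0; EF_B = 8
ES_C = max(EF_A=3, EF_B=8) = 8; EF_C = 8+10 = 18
ES_D = max(EF_A=3, EF_C=18) = 18; EF_D = 18+4 = 22
Expected project duration μ = 22 days. Critical path: B → C → D.

Variance along critical path = 0.444 + 0.111 + 2.778 = 3.333; σ = √3.333 = 1.826 days.
Z = (20 − 22) / 1.826 = -1.095
P(T ≤ 20) = Φ(-1.095) ≈ 0.137

0.137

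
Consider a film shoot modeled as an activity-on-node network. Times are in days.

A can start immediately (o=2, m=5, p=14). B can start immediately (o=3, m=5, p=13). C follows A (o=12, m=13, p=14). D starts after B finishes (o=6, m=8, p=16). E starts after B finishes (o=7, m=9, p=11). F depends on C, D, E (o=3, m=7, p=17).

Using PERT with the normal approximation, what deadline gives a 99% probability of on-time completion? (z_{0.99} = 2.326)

te_A = (2 + 4·5 + 14)/6 = 36/6 = 6; σ²_A = ((14−2)/6)² = 4.000
te_B = (3 + 4·5 + 13)/6 = 36/6 = 6; σ²_B = ((13−3)/6)² = 2.778
te_C = (12 + 4·13 + 14)/6 = 78/6 = 13; σ²_C = ((14−12)/6)² = 0.111
te_D = (6 + 4·8 + 16)/6 = 54/6 = 9; σ²_D = ((16−6)/6)² = 2.778
te_E = (7 + 4·9 + 11)/6 = 54/6 = 9; σ²_E = ((11−7)/6)² = 0.444
te_F = (3 + 4·7 + 17)/6 = 48/6 = 8; σ²_F = ((17−3)/6)² = 5.444

Forward pass:
ES_A = 0; EF_A = 6
ES_B = 0; EF_B = 6
ES_C = 6; EF_C = 6+13 = 19
ES_D = 6; EF_D = 6+9 = 15
ES_E = 6; EF_E = 6+9 = 15
ES_F = max(EF_C=19, EF_D=15, EF_E=15) = 19; EF_F = 19+8 = 27
Expected project duration μ = 27 days. Critical path: A → C → F.

Variance along critical path = 4.000 + 0.111 + 5.444 = 9.556; σ = 3.091 days.
D = μ + z·σ = 27 + 2.326·3.091 = 34.2 days

34.2 days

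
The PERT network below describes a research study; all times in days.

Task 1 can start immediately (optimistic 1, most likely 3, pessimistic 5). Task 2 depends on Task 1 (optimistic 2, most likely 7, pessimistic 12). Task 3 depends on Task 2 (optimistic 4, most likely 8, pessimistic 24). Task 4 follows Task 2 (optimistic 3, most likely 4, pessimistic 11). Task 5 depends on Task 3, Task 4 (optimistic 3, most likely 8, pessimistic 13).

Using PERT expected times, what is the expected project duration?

te_Task 1 = (1 + 4·3 + 5)/6 = 18/6 = 3
te_Task 2 = (2 + 4·7 + 12)/6 = 42/6 = 7
te_Task 3 = (4 + 4·8 + 24)/6 = 60/6 = 10
te_Task 4 = (3 + 4·4 + 11)/6 = 30/6 = 5
te_Task 5 = (3 + 4·8 + 13)/6 = 48/6 = 8

Forward pass:
ES_Task 1 = 0; EF_Task 1 = 3
ES_Task 2 = 3; EF_Task 2 = 3+7 = 10
ES_Task 3 = 10; EF_Task 3 = 10+10 = 20
ES_Task 4 = 10; EF_Task 4 = 10+5 = 15
ES_Task 5 = max(EF_Task 3=20, EF_Task 4=15) = 20; EF_Task 5 = 20+8 = 28
Expected project duration μ = 28 days. Critical path: Task 1 → Task 2 → Task 3 → Task 5.

28 days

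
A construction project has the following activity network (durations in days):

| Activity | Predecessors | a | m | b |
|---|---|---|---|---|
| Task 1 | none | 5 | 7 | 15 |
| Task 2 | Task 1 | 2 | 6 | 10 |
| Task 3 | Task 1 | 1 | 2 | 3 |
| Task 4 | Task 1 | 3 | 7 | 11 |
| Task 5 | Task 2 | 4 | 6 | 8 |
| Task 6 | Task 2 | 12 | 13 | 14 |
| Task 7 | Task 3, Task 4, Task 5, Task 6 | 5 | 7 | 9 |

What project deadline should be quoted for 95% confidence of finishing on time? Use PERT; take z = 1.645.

37.7 days

te_Task 1 = (5 + 4·7 + 15)/6 = 48/6 = 8; σ²_Task 1 = ((15−5)/6)² = 2.778
te_Task 2 = (2 + 4·6 + 10)/6 = 36/6 = 6; σ²_Task 2 = ((10−2)/6)² = 1.778
te_Task 3 = (1 + 4·2 + 3)/6 = 12/6 = 2; σ²_Task 3 = ((3−1)/6)² = 0.111
te_Task 4 = (3 + 4·7 + 11)/6 = 42/6 = 7; σ²_Task 4 = ((11−3)/6)² = 1.778
te_Task 5 = (4 + 4·6 + 8)/6 = 36/6 = 6; σ²_Task 5 = ((8−4)/6)² = 0.444
te_Task 6 = (12 + 4·13 + 14)/6 = 78/6 = 13; σ²_Task 6 = ((14−12)/6)² = 0.111
te_Task 7 = (5 + 4·7 + 9)/6 = 42/6 = 7; σ²_Task 7 = ((9−5)/6)² = 0.444

Forward pass:
ES_Task 1 = 0; EF_Task 1 = 8
ES_Task 2 = 8; EF_Task 2 = 8+6 = 14
ES_Task 3 = 8; EF_Task 3 = 8+2 = 10
ES_Task 4 = 8; EF_Task 4 = 8+7 = 15
ES_Task 5 = 14; EF_Task 5 = 14+6 = 20
ES_Task 6 = 14; EF_Task 6 = 14+13 = 27
ES_Task 7 = max(EF_Task 3=10, EF_Task 4=15, EF_Task 5=20, EF_Task 6=27) = 27; EF_Task 7 = 27+7 = 34
Expected project duration μ = 34 days. Critical path: Task 1 → Task 2 → Task 6 → Task 7.

Variance along critical path = 2.778 + 1.778 + 0.111 + 0.444 = 5.111; σ = 2.261 days.
D = μ + z·σ = 34 + 1.645·2.261 = 37.7 days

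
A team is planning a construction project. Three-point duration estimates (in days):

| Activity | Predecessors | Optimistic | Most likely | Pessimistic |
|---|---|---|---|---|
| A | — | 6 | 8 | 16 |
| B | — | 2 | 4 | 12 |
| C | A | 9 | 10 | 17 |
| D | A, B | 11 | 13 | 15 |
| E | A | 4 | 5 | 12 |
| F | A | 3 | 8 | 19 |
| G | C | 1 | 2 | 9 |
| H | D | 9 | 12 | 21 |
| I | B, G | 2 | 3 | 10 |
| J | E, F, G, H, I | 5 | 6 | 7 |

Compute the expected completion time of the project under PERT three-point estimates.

te_A = (6 + 4·8 + 16)/6 = 54/6 = 9
te_B = (2 + 4·4 + 12)/6 = 30/6 = 5
te_C = (9 + 4·10 + 17)/6 = 66/6 = 11
te_D = (11 + 4·13 + 15)/6 = 78/6 = 13
te_E = (4 + 4·5 + 12)/6 = 36/6 = 6
te_F = (3 + 4·8 + 19)/6 = 54/6 = 9
te_G = (1 + 4·2 + 9)/6 = 18/6 = 3
te_H = (9 + 4·12 + 21)/6 = 78/6 = 13
te_I = (2 + 4·3 + 10)/6 = 24/6 = 4
te_J = (5 + 4·6 + 7)/6 = 36/6 = 6

Forward pass:
ES_A = 0; EF_A = 9
ES_B = 0; EF_B = 5
ES_C = 9; EF_C = 9+11 = 20
ES_D = max(EF_A=9, EF_B=5) = 9; EF_D = 9+13 = 22
ES_E = 9; EF_E = 9+6 = 15
ES_F = 9; EF_F = 9+9 = 18
ES_G = 20; EF_G = 20+3 = 23
ES_H = 22; EF_H = 22+13 = 35
ES_I = max(EF_B=5, EF_G=23) = 23; EF_I = 23+4 = 27
ES_J = max(EF_E=15, EF_F=18, EF_G=23, EF_H=35, EF_I=27) = 35; EF_J = 35+6 = 41
Expected project duration μ = 41 days. Critical path: A → D → H → J.

41 days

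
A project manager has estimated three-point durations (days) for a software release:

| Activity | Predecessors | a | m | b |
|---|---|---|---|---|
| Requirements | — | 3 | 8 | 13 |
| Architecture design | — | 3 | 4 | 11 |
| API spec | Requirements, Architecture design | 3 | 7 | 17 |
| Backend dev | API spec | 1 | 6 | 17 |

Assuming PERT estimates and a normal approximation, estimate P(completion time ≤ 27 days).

te_Requirements = (3 + 4·8 + 13)/6 = 48/6 = 8; σ²_Requirements = ((13−3)/6)² = 2.778
te_Architecture design = (3 + 4·4 + 11)/6 = 30/6 = 5; σ²_Architecture design = ((11−3)/6)² = 1.778
te_API spec = (3 + 4·7 + 17)/6 = 48/6 = 8; σ²_API spec = ((17−3)/6)² = 5.444
te_Backend dev = (1 + 4·6 + 17)/6 = 42/6 = 7; σ²_Backend dev = ((17−1)/6)² = 7.111

Forward pass:
ES_Requirements = 0; EF_Requirements = 8
ES_Architecture design = 0; EF_Architecture design = 5
ES_API spec = max(EF_Requirements=8, EF_Architecture design=5) = 8; EF_API spec = 8+8 = 16
ES_Backend dev = 16; EF_Backend dev = 16+7 = 23
Expected project duration μ = 23 days. Critical path: Requirements → API spec → Backend dev.

Variance along critical path = 2.778 + 5.444 + 7.111 = 15.333; σ = √15.333 = 3.916 days.
Z = (27 − 23) / 3.916 = 1.022
P(T ≤ 27) = Φ(1.022) ≈ 0.846

0.846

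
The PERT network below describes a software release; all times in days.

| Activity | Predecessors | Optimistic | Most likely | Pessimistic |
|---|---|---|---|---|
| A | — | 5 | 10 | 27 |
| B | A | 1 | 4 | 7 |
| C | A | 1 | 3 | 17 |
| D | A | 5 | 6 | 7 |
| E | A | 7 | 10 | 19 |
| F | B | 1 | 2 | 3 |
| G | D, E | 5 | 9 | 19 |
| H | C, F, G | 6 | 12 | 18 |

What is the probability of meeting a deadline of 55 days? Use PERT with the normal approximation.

te_A = (5 + 4·10 + 27)/6 = 72/6 = 12; σ²_A = ((27−5)/6)² = 13.444
te_B = (1 + 4·4 + 7)/6 = 24/6 = 4; σ²_B = ((7−1)/6)² = 1.000
te_C = (1 + 4·3 + 17)/6 = 30/6 = 5; σ²_C = ((17−1)/6)² = 7.111
te_D = (5 + 4·6 + 7)/6 = 36/6 = 6; σ²_D = ((7−5)/6)² = 0.111
te_E = (7 + 4·10 + 19)/6 = 66/6 = 11; σ²_E = ((19−7)/6)² = 4.000
te_F = (1 + 4·2 + 3)/6 = 12/6 = 2; σ²_F = ((3−1)/6)² = 0.111
te_G = (5 + 4·9 + 19)/6 = 60/6 = 10; σ²_G = ((19−5)/6)² = 5.444
te_H = (6 + 4·12 + 18)/6 = 72/6 = 12; σ²_H = ((18−6)/6)² = 4.000

Forward pass:
ES_A = 0; EF_A = 12
ES_B = 12; EF_B = 12+4 = 16
ES_C = 12; EF_C = 12+5 = 17
ES_D = 12; EF_D = 12+6 = 18
ES_E = 12; EF_E = 12+11 = 23
ES_F = 16; EF_F = 16+2 = 18
ES_G = max(EF_D=18, EF_E=23) = 23; EF_G = 23+10 = 33
ES_H = max(EF_C=17, EF_F=18, EF_G=33) = 33; EF_H = 33+12 = 45
Expected project duration μ = 45 days. Critical path: A → E → G → H.

Variance along critical path = 13.444 + 4.000 + 5.444 + 4.000 = 26.889; σ = √26.889 = 5.185 days.
Z = (55 − 45) / 5.185 = 1.928
P(T ≤ 55) = Φ(1.928) ≈ 0.973

0.973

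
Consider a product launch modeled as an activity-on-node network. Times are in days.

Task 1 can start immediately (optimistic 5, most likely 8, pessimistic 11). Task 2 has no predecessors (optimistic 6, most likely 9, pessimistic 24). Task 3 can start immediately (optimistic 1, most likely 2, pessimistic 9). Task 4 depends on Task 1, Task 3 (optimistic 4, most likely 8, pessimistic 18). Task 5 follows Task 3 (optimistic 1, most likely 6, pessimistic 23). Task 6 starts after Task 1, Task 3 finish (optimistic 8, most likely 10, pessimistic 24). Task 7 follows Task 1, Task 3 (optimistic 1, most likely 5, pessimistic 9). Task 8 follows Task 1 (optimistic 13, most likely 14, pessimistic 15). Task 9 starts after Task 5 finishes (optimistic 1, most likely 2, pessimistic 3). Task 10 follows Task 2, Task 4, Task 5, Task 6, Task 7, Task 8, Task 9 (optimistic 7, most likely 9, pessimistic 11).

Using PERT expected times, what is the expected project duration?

31 days

te_Task 1 = (5 + 4·8 + 11)/6 = 48/6 = 8
te_Task 2 = (6 + 4·9 + 24)/6 = 66/6 = 11
te_Task 3 = (1 + 4·2 + 9)/6 = 18/6 = 3
te_Task 4 = (4 + 4·8 + 18)/6 = 54/6 = 9
te_Task 5 = (1 + 4·6 + 23)/6 = 48/6 = 8
te_Task 6 = (8 + 4·10 + 24)/6 = 72/6 = 12
te_Task 7 = (1 + 4·5 + 9)/6 = 30/6 = 5
te_Task 8 = (13 + 4·14 + 15)/6 = 84/6 = 14
te_Task 9 = (1 + 4·2 + 3)/6 = 12/6 = 2
te_Task 10 = (7 + 4·9 + 11)/6 = 54/6 = 9

Forward pass:
ES_Task 1 = 0; EF_Task 1 = 8
ES_Task 2 = 0; EF_Task 2 = 11
ES_Task 3 = 0; EF_Task 3 = 3
ES_Task 4 = max(EF_Task 1=8, EF_Task 3=3) = 8; EF_Task 4 = 8+9 = 17
ES_Task 5 = 3; EF_Task 5 = 3+8 = 11
ES_Task 6 = max(EF_Task 1=8, EF_Task 3=3) = 8; EF_Task 6 = 8+12 = 20
ES_Task 7 = max(EF_Task 1=8, EF_Task 3=3) = 8; EF_Task 7 = 8+5 = 13
ES_Task 8 = 8; EF_Task 8 = 8+14 = 22
ES_Task 9 = 11; EF_Task 9 = 11+2 = 13
ES_Task 10 = max(EF_Task 2=11, EF_Task 4=17, EF_Task 5=11, EF_Task 6=20, EF_Task 7=13, EF_Task 8=22, EF_Task 9=13) = 22; EF_Task 10 = 22+9 = 31
Expected project duration μ = 31 days. Critical path: Task 1 → Task 8 → Task 10.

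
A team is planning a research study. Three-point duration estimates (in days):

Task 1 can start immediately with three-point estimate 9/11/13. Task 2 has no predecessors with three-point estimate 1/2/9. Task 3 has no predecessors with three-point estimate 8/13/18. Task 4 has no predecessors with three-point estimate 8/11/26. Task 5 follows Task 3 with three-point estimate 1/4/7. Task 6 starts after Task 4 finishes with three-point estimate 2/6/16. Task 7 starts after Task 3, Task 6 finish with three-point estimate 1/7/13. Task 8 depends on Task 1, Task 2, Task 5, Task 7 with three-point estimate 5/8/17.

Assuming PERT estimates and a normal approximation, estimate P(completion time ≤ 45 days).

0.971

te_Task 1 = (9 + 4·11 + 13)/6 = 66/6 = 11; σ²_Task 1 = ((13−9)/6)² = 0.444
te_Task 2 = (1 + 4·2 + 9)/6 = 18/6 = 3; σ²_Task 2 = ((9−1)/6)² = 1.778
te_Task 3 = (8 + 4·13 + 18)/6 = 78/6 = 13; σ²_Task 3 = ((18−8)/6)² = 2.778
te_Task 4 = (8 + 4·11 + 26)/6 = 78/6 = 13; σ²_Task 4 = ((26−8)/6)² = 9.000
te_Task 5 = (1 + 4·4 + 7)/6 = 24/6 = 4; σ²_Task 5 = ((7−1)/6)² = 1.000
te_Task 6 = (2 + 4·6 + 16)/6 = 42/6 = 7; σ²_Task 6 = ((16−2)/6)² = 5.444
te_Task 7 = (1 + 4·7 + 13)/6 = 42/6 = 7; σ²_Task 7 = ((13−1)/6)² = 4.000
te_Task 8 = (5 + 4·8 + 17)/6 = 54/6 = 9; σ²_Task 8 = ((17−5)/6)² = 4.000

Forward pass:
ES_Task 1 = 0; EF_Task 1 = 11
ES_Task 2 = 0; EF_Task 2 = 3
ES_Task 3 = 0; EF_Task 3 = 13
ES_Task 4 = 0; EF_Task 4 = 13
ES_Task 5 = 13; EF_Task 5 = 13+4 = 17
ES_Task 6 = 13; EF_Task 6 = 13+7 = 20
ES_Task 7 = max(EF_Task 3=13, EF_Task 6=20) = 20; EF_Task 7 = 20+7 = 27
ES_Task 8 = max(EF_Task 1=11, EF_Task 2=3, EF_Task 5=17, EF_Task 7=27) = 27; EF_Task 8 = 27+9 = 36
Expected project duration μ = 36 days. Critical path: Task 4 → Task 6 → Task 7 → Task 8.

Variance along critical path = 9.000 + 5.444 + 4.000 + 4.000 = 22.444; σ = √22.444 = 4.738 days.
Z = (45 − 36) / 4.738 = 1.900
P(T ≤ 45) = Φ(1.900) ≈ 0.971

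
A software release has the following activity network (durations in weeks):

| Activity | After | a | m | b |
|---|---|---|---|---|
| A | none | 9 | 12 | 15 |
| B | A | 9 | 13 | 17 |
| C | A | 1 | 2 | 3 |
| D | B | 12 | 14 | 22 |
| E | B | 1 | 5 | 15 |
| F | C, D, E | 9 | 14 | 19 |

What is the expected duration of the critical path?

te_A = (9 + 4·12 + 15)/6 = 72/6 = 12
te_B = (9 + 4·13 + 17)/6 = 78/6 = 13
te_C = (1 + 4·2 + 3)/6 = 12/6 = 2
te_D = (12 + 4·14 + 22)/6 = 90/6 = 15
te_E = (1 + 4·5 + 15)/6 = 36/6 = 6
te_F = (9 + 4·14 + 19)/6 = 84/6 = 14

Forward pass:
ES_A = 0; EF_A = 12
ES_B = 12; EF_B = 12+13 = 25
ES_C = 12; EF_C = 12+2 = 14
ES_D = 25; EF_D = 25+15 = 40
ES_E = 25; EF_E = 25+6 = 31
ES_F = max(EF_C=14, EF_D=40, EF_E=31) = 40; EF_F = 40+14 = 54
Expected project duration μ = 54 weeks. Critical path: A → B → D → F.

54 weeks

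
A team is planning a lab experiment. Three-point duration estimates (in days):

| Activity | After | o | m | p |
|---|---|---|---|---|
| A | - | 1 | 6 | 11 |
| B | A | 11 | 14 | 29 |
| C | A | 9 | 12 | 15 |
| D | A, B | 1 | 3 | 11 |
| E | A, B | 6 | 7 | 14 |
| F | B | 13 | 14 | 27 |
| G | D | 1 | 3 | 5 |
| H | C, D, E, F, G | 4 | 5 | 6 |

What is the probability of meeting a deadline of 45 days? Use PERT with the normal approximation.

0.685

te_A = (1 + 4·6 + 11)/6 = 36/6 = 6; σ²_A = ((11−1)/6)² = 2.778
te_B = (11 + 4·14 + 29)/6 = 96/6 = 16; σ²_B = ((29−11)/6)² = 9.000
te_C = (9 + 4·12 + 15)/6 = 72/6 = 12; σ²_C = ((15−9)/6)² = 1.000
te_D = (1 + 4·3 + 11)/6 = 24/6 = 4; σ²_D = ((11−1)/6)² = 2.778
te_E = (6 + 4·7 + 14)/6 = 48/6 = 8; σ²_E = ((14−6)/6)² = 1.778
te_F = (13 + 4·14 + 27)/6 = 96/6 = 16; σ²_F = ((27−13)/6)² = 5.444
te_G = (1 + 4·3 + 5)/6 = 18/6 = 3; σ²_G = ((5−1)/6)² = 0.444
te_H = (4 + 4·5 + 6)/6 = 30/6 = 5; σ²_H = ((6−4)/6)² = 0.111

Forward pass:
ES_A = 0; EF_A = 6
ES_B = 6; EF_B = 6+16 = 22
ES_C = 6; EF_C = 6+12 = 18
ES_D = max(EF_A=6, EF_B=22) = 22; EF_D = 22+4 = 26
ES_E = max(EF_A=6, EF_B=22) = 22; EF_E = 22+8 = 30
ES_F = 22; EF_F = 22+16 = 38
ES_G = 26; EF_G = 26+3 = 29
ES_H = max(EF_C=18, EF_D=26, EF_E=30, EF_F=38, EF_G=29) = 38; EF_H = 38+5 = 43
Expected project duration μ = 43 days. Critical path: A → B → F → H.

Variance along critical path = 2.778 + 9.000 + 5.444 + 0.111 = 17.333; σ = √17.333 = 4.163 days.
Z = (45 − 43) / 4.163 = 0.480
P(T ≤ 45) = Φ(0.480) ≈ 0.685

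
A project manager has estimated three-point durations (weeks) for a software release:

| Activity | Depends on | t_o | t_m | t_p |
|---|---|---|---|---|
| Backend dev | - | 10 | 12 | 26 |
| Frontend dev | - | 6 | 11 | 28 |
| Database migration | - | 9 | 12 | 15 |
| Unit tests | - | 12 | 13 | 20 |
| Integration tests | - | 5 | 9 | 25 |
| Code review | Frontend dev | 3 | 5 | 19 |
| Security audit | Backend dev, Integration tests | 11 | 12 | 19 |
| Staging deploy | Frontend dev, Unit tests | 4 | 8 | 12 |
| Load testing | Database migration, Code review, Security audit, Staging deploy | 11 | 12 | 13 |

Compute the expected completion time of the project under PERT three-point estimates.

te_Backend dev = (10 + 4·12 + 26)/6 = 84/6 = 14
te_Frontend dev = (6 + 4·11 + 28)/6 = 78/6 = 13
te_Database migration = (9 + 4·12 + 15)/6 = 72/6 = 12
te_Unit tests = (12 + 4·13 + 20)/6 = 84/6 = 14
te_Integration tests = (5 + 4·9 + 25)/6 = 66/6 = 11
te_Code review = (3 + 4·5 + 19)/6 = 42/6 = 7
te_Security audit = (11 + 4·12 + 19)/6 = 78/6 = 13
te_Staging deploy = (4 + 4·8 + 12)/6 = 48/6 = 8
te_Load testing = (11 + 4·12 + 13)/6 = 72/6 = 12

Forward pass:
ES_Backend dev = 0; EF_Backend dev = 14
ES_Frontend dev = 0; EF_Frontend dev = 13
ES_Database migration = 0; EF_Database migration = 12
ES_Unit tests = 0; EF_Unit tests = 14
ES_Integration tests = 0; EF_Integration tests = 11
ES_Code review = 13; EF_Code review = 13+7 = 20
ES_Security audit = max(EF_Backend dev=14, EF_Integration tests=11) = 14; EF_Security audit = 14+13 = 27
ES_Staging deploy = max(EF_Frontend dev=13, EF_Unit tests=14) = 14; EF_Staging deploy = 14+8 = 22
ES_Load testing = max(EF_Database migration=12, EF_Code review=20, EF_Security audit=27, EF_Staging deploy=22) = 27; EF_Load testing = 27+12 = 39
Expected project duration μ = 39 weeks. Critical path: Backend dev → Security audit → Load testing.

39 weeks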